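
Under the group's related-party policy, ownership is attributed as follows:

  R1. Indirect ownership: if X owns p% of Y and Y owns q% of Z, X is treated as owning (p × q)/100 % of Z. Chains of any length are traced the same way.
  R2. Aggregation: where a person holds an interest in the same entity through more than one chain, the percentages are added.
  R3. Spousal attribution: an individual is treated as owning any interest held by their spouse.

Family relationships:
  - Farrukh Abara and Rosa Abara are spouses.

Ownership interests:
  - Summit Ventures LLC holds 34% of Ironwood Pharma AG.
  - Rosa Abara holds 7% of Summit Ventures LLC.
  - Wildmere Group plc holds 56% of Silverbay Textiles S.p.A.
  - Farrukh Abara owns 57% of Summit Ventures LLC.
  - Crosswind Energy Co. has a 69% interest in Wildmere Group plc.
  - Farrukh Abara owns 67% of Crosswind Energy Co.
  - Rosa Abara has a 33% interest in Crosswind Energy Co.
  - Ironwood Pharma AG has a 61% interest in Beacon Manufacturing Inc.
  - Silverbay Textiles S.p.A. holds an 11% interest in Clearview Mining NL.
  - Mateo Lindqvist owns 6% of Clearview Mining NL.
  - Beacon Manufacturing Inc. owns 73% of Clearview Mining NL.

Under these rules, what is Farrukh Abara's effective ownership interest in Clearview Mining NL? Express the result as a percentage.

By spousal attribution (R3), Farrukh Abara is treated as also owning Rosa Abara's interest in Crosswind Energy Co, giving 67% + 33% = 100%.
By spousal attribution (R3), Farrukh Abara is treated as also owning Rosa Abara's interest in Summit Ventures LLC, giving 57% + 7% = 64%.
Chain via Crosswind Energy Co. → Wildmere Group plc → Silverbay Textiles S.p.A. (R1): 100% × 69% × 56% × 11% = 4.2504% of Clearview Mining NL.
Chain via Summit Ventures LLC → Ironwood Pharma AG → Beacon Manufacturing Inc. (R1): 64% × 34% × 61% × 73% = 9.689728% of Clearview Mining NL.
Aggregating (R2): 4.2504% + 9.689728% = 13.940128%.

13.940128%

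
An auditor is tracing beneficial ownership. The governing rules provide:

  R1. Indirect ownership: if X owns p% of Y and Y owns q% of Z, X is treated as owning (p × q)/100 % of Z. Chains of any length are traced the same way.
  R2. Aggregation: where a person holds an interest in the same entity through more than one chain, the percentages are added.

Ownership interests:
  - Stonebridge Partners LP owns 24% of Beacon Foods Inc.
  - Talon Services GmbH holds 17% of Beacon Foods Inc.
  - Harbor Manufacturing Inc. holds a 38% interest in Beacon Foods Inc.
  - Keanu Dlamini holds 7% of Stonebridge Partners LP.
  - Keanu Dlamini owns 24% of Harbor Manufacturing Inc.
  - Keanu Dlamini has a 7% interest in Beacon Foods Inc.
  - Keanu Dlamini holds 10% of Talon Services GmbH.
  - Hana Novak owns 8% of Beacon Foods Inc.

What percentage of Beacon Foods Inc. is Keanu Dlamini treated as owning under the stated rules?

19.5%

Chain via Harbor Manufacturing Inc. (R1): 24% × 38% = 9.12% of Beacon Foods Inc.
Chain via Stonebridge Partners LP (R1): 7% × 24% = 1.68% of Beacon Foods Inc.
Chain via Talon Services GmbH (R1): 10% × 17% = 1.7% of Beacon Foods Inc.
Direct interest in Beacon Foods Inc: 7%.
Aggregating (R2): 9.12% + 1.68% + 1.7% + 7% = 19.5%.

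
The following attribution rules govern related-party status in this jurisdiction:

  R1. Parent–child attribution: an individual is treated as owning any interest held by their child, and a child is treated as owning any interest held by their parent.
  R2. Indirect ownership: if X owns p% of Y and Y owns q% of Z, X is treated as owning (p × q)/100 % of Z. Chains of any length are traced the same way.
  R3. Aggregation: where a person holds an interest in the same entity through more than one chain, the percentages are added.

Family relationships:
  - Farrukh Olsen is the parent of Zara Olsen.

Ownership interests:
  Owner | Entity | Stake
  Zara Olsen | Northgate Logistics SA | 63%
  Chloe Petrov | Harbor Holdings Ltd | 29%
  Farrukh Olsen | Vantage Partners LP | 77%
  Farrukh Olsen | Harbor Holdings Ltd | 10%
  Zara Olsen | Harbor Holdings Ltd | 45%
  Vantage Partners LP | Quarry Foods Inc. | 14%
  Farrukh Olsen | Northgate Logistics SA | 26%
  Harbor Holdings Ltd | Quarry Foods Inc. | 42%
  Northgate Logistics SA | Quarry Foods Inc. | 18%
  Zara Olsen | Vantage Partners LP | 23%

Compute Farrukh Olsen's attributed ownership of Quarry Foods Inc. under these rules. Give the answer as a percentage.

53.12%

By parent–child attribution (R1), Farrukh Olsen is treated as also owning Zara Olsen's interest in Harbor Holdings Ltd, giving 10% + 45% = 55%.
By parent–child attribution (R1), Farrukh Olsen is treated as also owning Zara Olsen's interest in Vantage Partners LP, giving 77% + 23% = 100%.
By parent–child attribution (R1), Farrukh Olsen is treated as also owning Zara Olsen's interest in Northgate Logistics SA, giving 26% + 63% = 89%.
Chain via Harbor Holdings Ltd (R2): 55% × 42% = 23.1% of Quarry Foods Inc.
Chain via Vantage Partners LP (R2): 100% × 14% = 14% of Quarry Foods Inc.
Chain via Northgate Logistics SA (R2): 89% × 18% = 16.02% of Quarry Foods Inc.
Aggregating (R3): 23.1% + 14% + 16.02% = 53.12%.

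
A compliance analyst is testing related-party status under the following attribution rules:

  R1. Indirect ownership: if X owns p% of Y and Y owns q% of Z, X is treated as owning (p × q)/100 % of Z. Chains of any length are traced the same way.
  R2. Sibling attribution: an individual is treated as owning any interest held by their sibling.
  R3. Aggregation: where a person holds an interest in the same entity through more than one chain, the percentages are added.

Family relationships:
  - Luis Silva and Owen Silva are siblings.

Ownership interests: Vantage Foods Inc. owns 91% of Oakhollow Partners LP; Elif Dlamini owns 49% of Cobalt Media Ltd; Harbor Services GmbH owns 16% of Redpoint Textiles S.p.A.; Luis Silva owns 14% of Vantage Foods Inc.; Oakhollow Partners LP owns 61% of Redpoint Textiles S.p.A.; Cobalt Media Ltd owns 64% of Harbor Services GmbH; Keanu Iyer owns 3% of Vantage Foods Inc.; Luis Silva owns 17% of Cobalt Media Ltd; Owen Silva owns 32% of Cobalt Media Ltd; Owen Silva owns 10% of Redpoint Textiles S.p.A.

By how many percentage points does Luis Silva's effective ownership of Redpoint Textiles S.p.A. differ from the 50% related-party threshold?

27.211

By sibling attribution (R2), Luis Silva is treated as also owning Owen Silva's interest in Cobalt Media Ltd, giving 17% + 32% = 49%.
By sibling attribution (R2), Luis Silva is treated as owning Owen Silva's 10% interest in Redpoint Textiles S.p.A.
Chain via Cobalt Media Ltd → Harbor Services GmbH (R1): 49% × 64% × 16% = 5.0176% of Redpoint Textiles S.p.A.
Chain via Vantage Foods Inc. → Oakhollow Partners LP (R1): 14% × 91% × 61% = 7.7714% of Redpoint Textiles S.p.A.
Direct interest in Redpoint Textiles S.p.A: 10%.
Aggregating (R3): 5.0176% + 7.7714% + 10% = 22.789%.
22.789% falls short of the 50% threshold by 27.211 percentage points.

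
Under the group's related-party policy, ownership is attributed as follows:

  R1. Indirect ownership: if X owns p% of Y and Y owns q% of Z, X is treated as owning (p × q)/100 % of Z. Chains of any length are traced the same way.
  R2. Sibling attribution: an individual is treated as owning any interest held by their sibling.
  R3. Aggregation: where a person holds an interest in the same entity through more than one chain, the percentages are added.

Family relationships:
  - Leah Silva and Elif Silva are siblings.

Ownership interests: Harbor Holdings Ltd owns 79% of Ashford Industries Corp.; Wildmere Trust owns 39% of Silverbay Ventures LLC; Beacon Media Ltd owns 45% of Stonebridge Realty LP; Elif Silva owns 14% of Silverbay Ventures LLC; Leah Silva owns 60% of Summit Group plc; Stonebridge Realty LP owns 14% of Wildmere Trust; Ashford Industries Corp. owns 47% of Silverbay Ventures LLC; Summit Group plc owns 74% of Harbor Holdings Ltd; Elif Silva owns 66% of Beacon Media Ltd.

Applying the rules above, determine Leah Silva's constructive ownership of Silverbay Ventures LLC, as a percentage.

By sibling attribution (R2), Leah Silva is treated as owning Elif Silva's 66% interest in Beacon Media Ltd.
By sibling attribution (R2), Leah Silva is treated as owning Elif Silva's 14% interest in Silverbay Ventures LLC.
Chain via Summit Group plc → Harbor Holdings Ltd → Ashford Industries Corp. (R1): 60% × 74% × 79% × 47% = 16.48572% of Silverbay Ventures LLC.
Chain via Beacon Media Ltd → Stonebridge Realty LP → Wildmere Trust (R1): 66% × 45% × 14% × 39% = 1.62162% of Silverbay Ventures LLC.
Direct interest in Silverbay Ventures LLC: 14%.
Aggregating (R3): 16.48572% + 1.62162% + 14% = 32.10734%.

32.10734%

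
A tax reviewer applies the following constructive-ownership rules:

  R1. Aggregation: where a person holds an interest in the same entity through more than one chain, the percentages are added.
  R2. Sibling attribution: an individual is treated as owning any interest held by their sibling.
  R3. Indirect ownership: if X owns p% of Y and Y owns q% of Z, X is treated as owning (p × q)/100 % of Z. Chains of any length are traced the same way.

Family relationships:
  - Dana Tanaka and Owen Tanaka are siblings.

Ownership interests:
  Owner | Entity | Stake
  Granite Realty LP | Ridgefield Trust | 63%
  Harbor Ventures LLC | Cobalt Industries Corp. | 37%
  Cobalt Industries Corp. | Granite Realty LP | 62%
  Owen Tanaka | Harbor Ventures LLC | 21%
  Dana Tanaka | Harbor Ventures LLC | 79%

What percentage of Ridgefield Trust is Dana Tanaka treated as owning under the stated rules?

14.4522%

By sibling attribution (R2), Dana Tanaka is treated as also owning Owen Tanaka's interest in Harbor Ventures LLC, giving 79% + 21% = 100%.
Chain via Harbor Ventures LLC → Cobalt Industries Corp. → Granite Realty LP (R3): 100% × 37% × 62% × 63% = 14.4522% of Ridgefield Trust.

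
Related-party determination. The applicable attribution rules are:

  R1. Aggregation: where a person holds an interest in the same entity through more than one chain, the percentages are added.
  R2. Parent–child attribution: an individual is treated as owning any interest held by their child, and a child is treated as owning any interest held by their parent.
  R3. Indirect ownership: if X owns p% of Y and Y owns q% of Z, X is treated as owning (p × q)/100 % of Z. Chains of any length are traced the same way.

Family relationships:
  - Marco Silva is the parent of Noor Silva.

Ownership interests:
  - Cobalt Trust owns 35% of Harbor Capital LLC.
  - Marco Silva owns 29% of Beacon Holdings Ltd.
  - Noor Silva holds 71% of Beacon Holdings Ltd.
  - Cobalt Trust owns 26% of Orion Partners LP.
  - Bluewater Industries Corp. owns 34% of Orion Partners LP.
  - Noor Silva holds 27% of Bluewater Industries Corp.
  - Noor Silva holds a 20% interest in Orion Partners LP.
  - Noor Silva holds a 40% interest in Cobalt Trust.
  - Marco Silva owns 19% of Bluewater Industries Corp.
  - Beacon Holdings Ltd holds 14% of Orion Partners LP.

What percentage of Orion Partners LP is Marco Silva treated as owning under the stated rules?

60.04%

By parent–child attribution (R2), Marco Silva is treated as also owning Noor Silva's interest in Bluewater Industries Corp, giving 19% + 27% = 46%.
By parent–child attribution (R2), Marco Silva is treated as also owning Noor Silva's interest in Beacon Holdings Ltd, giving 29% + 71% = 100%.
By parent–child attribution (R2), Marco Silva is treated as owning Noor Silva's 40% interest in Cobalt Trust.
By parent–child attribution (R2), Marco Silva is treated as owning Noor Silva's 20% interest in Orion Partners LP.
Chain via Bluewater Industries Corp. (R3): 46% × 34% = 15.64% of Orion Partners LP.
Chain via Beacon Holdings Ltd (R3): 100% × 14% = 14% of Orion Partners LP.
Chain via Cobalt Trust (R3): 40% × 26% = 10.4% of Orion Partners LP.
Direct interest in Orion Partners LP: 20%.
Aggregating (R1): 15.64% + 14% + 10.4% + 20% = 60.04%.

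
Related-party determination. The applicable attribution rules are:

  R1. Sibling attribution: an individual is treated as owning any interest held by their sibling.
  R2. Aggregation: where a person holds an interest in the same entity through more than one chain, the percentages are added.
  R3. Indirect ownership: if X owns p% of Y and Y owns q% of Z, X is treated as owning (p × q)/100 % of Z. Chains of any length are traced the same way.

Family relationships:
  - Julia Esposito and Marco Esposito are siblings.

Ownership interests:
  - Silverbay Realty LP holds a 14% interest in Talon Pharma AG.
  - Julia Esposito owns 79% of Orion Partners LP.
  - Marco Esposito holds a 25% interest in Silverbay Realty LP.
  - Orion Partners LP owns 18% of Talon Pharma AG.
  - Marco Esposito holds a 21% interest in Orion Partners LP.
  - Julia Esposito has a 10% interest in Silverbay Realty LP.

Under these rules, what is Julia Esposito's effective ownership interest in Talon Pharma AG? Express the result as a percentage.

22.9%

By sibling attribution (R1), Julia Esposito is treated as also owning Marco Esposito's interest in Orion Partners LP, giving 79% + 21% = 100%.
By sibling attribution (R1), Julia Esposito is treated as also owning Marco Esposito's interest in Silverbay Realty LP, giving 10% + 25% = 35%.
Chain via Orion Partners LP (R3): 100% × 18% = 18% of Talon Pharma AG.
Chain via Silverbay Realty LP (R3): 35% × 14% = 4.9% of Talon Pharma AG.
Aggregating (R2): 18% + 4.9% = 22.9%.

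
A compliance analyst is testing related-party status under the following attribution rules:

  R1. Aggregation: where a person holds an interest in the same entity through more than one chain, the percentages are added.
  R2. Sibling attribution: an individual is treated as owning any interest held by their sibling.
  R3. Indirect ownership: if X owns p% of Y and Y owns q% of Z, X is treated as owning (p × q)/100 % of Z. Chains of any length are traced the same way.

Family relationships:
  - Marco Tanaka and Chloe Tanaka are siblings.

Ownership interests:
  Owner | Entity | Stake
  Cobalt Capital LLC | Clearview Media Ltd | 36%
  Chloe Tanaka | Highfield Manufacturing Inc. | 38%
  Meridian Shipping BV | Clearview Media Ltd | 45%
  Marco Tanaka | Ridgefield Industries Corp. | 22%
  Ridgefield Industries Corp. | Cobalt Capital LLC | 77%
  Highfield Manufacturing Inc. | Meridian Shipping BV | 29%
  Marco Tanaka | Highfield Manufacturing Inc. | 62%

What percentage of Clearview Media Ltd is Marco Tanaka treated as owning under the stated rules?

19.1484%

By sibling attribution (R2), Marco Tanaka is treated as also owning Chloe Tanaka's interest in Highfield Manufacturing Inc, giving 62% + 38% = 100%.
Chain via Highfield Manufacturing Inc. → Meridian Shipping BV (R3): 100% × 29% × 45% = 13.05% of Clearview Media Ltd.
Chain via Ridgefield Industries Corp. → Cobalt Capital LLC (R3): 22% × 77% × 36% = 6.0984% of Clearview Media Ltd.
Aggregating (R1): 13.05% + 6.0984% = 19.1484%.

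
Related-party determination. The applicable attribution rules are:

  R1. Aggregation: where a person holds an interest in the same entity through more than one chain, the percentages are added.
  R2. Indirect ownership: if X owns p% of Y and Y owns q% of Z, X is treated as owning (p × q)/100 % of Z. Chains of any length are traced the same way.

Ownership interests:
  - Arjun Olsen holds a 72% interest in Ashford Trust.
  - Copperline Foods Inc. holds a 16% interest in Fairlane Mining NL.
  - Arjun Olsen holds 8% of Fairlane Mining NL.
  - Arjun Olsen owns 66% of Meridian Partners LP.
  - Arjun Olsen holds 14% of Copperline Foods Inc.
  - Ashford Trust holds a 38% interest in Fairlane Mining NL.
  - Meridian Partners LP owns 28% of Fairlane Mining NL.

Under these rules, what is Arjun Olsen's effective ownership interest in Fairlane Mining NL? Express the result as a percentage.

Chain via Ashford Trust (R2): 72% × 38% = 27.36% of Fairlane Mining NL.
Chain via Copperline Foods Inc. (R2): 14% × 16% = 2.24% of Fairlane Mining NL.
Chain via Meridian Partners LP (R2): 66% × 28% = 18.48% of Fairlane Mining NL.
Direct interest in Fairlane Mining NL: 8%.
Aggregating (R1): 27.36% + 2.24% + 18.48% + 8% = 56.08%.

56.08%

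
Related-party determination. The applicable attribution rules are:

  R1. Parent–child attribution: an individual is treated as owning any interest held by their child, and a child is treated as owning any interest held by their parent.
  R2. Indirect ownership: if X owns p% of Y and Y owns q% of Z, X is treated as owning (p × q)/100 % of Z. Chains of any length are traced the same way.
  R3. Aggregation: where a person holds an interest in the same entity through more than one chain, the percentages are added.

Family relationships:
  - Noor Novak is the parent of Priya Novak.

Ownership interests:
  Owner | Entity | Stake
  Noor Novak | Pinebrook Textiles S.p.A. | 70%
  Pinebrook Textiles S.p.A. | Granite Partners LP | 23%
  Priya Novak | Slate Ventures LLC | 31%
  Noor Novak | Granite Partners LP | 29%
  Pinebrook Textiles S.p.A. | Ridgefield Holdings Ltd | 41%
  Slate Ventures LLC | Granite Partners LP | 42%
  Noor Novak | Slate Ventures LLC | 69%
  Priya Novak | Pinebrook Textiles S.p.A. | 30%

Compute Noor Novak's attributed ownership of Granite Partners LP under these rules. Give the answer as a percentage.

94%

By parent–child attribution (R1), Noor Novak is treated as also owning Priya Novak's interest in Slate Ventures LLC, giving 69% + 31% = 100%.
By parent–child attribution (R1), Noor Novak is treated as also owning Priya Novak's interest in Pinebrook Textiles S.p.A, giving 70% + 30% = 100%.
Chain via Slate Ventures LLC (R2): 100% × 42% = 42% of Granite Partners LP.
Chain via Pinebrook Textiles S.p.A. (R2): 100% × 23% = 23% of Granite Partners LP.
Direct interest in Granite Partners LP: 29%.
Aggregating (R3): 42% + 23% + 29% = 94%.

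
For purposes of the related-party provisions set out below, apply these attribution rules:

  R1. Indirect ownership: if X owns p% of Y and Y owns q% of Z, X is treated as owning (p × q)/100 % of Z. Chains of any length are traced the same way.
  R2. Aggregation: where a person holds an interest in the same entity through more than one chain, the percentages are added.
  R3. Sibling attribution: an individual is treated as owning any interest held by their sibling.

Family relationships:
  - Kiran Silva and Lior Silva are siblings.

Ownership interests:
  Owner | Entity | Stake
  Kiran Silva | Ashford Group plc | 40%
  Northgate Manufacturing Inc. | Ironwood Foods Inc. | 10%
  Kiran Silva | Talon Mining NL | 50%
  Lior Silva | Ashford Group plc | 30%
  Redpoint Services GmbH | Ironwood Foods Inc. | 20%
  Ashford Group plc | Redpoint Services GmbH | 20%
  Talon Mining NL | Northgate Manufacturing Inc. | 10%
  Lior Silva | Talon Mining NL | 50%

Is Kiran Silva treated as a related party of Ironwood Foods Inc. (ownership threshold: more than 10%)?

By sibling attribution (R3), Kiran Silva is treated as also owning Lior Silva's interest in Talon Mining NL, giving 50% + 50% = 100%.
By sibling attribution (R3), Kiran Silva is treated as also owning Lior Silva's interest in Ashford Group plc, giving 40% + 30% = 70%.
Chain via Talon Mining NL → Northgate Manufacturing Inc. (R1): 100% × 10% × 10% = 1% of Ironwood Foods Inc.
Chain via Ashford Group plc → Redpoint Services GmbH (R1): 70% × 20% × 20% = 2.8% of Ironwood Foods Inc.
Aggregating (R2): 1% + 2.8% = 3.8%.
3.8% does not exceed the 10% threshold, so Kiran is not a related party to Ironwood Foods Inc.

No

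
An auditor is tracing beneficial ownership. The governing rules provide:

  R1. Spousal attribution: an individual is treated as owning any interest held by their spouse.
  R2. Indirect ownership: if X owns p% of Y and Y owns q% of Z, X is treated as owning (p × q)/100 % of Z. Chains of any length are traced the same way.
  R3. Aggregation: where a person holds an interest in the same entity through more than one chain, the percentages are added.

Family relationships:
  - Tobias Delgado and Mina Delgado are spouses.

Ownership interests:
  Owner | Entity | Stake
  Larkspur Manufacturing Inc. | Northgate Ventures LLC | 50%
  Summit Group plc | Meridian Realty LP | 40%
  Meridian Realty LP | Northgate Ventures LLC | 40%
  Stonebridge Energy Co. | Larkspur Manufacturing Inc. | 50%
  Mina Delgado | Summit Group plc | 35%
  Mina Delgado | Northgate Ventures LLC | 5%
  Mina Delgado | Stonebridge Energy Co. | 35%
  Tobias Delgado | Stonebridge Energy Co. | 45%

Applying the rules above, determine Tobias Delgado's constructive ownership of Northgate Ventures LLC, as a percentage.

By spousal attribution (R1), Tobias Delgado is treated as also owning Mina Delgado's interest in Stonebridge Energy Co, giving 45% + 35% = 80%.
By spousal attribution (R1), Tobias Delgado is treated as owning Mina Delgado's 35% interest in Summit Group plc.
By spousal attribution (R1), Tobias Delgado is treated as owning Mina Delgado's 5% interest in Northgate Ventures LLC.
Chain via Stonebridge Energy Co. → Larkspur Manufacturing Inc. (R2): 80% × 50% × 50% = 20% of Northgate Ventures LLC.
Chain via Summit Group plc → Meridian Realty LP (R2): 35% × 40% × 40% = 5.6% of Northgate Ventures LLC.
Direct interest in Northgate Ventures LLC: 5%.
Aggregating (R3): 20% + 5.6% + 5% = 30.6%.

30.6%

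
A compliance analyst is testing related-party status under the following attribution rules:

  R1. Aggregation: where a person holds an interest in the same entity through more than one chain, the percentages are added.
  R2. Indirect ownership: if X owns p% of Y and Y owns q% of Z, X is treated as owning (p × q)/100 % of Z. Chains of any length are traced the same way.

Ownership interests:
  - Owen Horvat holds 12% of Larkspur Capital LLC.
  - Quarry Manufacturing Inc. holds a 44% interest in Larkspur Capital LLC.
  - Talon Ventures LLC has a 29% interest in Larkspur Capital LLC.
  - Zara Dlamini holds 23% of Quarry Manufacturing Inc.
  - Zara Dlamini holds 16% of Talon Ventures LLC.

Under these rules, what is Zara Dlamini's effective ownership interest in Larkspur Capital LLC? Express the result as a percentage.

14.76%

Chain via Talon Ventures LLC (R2): 16% × 29% = 4.64% of Larkspur Capital LLC.
Chain via Quarry Manufacturing Inc. (R2): 23% × 44% = 10.12% of Larkspur Capital LLC.
Aggregating (R1): 4.64% + 10.12% = 14.76%.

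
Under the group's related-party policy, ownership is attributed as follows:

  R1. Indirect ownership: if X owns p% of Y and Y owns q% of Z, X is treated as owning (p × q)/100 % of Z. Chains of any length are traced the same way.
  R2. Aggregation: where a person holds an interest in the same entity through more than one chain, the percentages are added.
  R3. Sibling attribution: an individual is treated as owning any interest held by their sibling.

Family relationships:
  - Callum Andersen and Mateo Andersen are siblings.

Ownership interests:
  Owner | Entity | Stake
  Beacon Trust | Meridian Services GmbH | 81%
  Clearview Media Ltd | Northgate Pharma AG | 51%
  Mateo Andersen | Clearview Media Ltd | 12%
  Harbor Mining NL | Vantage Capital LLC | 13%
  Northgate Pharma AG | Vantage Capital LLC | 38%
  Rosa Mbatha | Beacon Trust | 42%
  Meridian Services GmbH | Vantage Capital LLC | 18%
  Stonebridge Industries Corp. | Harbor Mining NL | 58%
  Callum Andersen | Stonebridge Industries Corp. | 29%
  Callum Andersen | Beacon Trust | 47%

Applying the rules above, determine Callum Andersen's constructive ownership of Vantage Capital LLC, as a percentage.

11.3648%

By sibling attribution (R3), Callum Andersen is treated as owning Mateo Andersen's 12% interest in Clearview Media Ltd.
Chain via Stonebridge Industries Corp. → Harbor Mining NL (R1): 29% × 58% × 13% = 2.1866% of Vantage Capital LLC.
Chain via Beacon Trust → Meridian Services GmbH (R1): 47% × 81% × 18% = 6.8526% of Vantage Capital LLC.
Chain via Clearview Media Ltd → Northgate Pharma AG (R1): 12% × 51% × 38% = 2.3256% of Vantage Capital LLC.
Aggregating (R2): 2.1866% + 6.8526% + 2.3256% = 11.3648%.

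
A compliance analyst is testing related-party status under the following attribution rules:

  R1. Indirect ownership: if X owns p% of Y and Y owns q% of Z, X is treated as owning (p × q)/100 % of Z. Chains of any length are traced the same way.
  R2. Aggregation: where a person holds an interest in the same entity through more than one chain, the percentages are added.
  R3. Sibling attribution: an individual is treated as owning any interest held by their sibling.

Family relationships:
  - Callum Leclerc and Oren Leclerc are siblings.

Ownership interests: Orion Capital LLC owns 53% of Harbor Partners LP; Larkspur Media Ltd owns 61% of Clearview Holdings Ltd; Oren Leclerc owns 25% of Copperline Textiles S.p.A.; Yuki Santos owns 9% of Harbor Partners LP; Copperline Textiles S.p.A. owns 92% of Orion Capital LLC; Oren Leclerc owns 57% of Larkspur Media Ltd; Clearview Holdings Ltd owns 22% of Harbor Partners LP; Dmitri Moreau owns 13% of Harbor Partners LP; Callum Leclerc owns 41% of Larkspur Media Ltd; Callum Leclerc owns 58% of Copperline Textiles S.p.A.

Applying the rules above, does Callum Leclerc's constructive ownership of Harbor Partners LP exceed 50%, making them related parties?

Yes

By sibling attribution (R3), Callum Leclerc is treated as also owning Oren Leclerc's interest in Copperline Textiles S.p.A, giving 58% + 25% = 83%.
By sibling attribution (R3), Callum Leclerc is treated as also owning Oren Leclerc's interest in Larkspur Media Ltd, giving 41% + 57% = 98%.
Chain via Copperline Textiles S.p.A. → Orion Capital LLC (R1): 83% × 92% × 53% = 40.4708% of Harbor Partners LP.
Chain via Larkspur Media Ltd → Clearview Holdings Ltd (R1): 98% × 61% × 22% = 13.1516% of Harbor Partners LP.
Aggregating (R2): 40.4708% + 13.1516% = 53.6224%.
53.6224% exceeds the 50% threshold, so Callum is a related party to Harbor Partners LP.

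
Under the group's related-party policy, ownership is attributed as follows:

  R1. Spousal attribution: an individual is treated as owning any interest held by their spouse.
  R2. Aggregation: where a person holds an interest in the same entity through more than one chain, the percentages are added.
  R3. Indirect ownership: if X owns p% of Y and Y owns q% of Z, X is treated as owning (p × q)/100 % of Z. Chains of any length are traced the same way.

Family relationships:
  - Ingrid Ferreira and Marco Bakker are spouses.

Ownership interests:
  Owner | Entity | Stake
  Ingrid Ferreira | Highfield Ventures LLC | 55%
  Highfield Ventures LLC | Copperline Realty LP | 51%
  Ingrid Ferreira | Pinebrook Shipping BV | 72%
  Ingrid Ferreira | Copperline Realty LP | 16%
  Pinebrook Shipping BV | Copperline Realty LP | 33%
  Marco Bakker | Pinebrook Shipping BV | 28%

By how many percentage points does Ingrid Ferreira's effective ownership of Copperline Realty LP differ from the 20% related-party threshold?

By spousal attribution (R1), Ingrid Ferreira is treated as also owning Marco Bakker's interest in Pinebrook Shipping BV, giving 72% + 28% = 100%.
Chain via Highfield Ventures LLC (R3): 55% × 51% = 28.05% of Copperline Realty LP.
Chain via Pinebrook Shipping BV (R3): 100% × 33% = 33% of Copperline Realty LP.
Direct interest in Copperline Realty LP: 16%.
Aggregating (R2): 28.05% + 33% + 16% = 77.05%.
77.05% exceeds the 20% threshold by 57.05 percentage points.

57.05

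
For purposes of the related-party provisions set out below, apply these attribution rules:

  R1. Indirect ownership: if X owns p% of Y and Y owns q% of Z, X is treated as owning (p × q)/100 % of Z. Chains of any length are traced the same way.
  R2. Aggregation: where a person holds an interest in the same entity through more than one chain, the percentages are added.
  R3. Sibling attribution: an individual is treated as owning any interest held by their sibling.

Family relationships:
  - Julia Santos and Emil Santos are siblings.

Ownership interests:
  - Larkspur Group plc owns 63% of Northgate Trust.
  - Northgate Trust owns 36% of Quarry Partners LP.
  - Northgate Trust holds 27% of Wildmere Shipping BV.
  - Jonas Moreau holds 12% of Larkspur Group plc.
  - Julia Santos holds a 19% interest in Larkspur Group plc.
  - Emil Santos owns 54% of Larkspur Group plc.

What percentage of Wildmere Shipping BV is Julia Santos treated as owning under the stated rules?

12.4173%

By sibling attribution (R3), Julia Santos is treated as also owning Emil Santos's interest in Larkspur Group plc, giving 19% + 54% = 73%.
Chain via Larkspur Group plc → Northgate Trust (R1): 73% × 63% × 27% = 12.4173% of Wildmere Shipping BV.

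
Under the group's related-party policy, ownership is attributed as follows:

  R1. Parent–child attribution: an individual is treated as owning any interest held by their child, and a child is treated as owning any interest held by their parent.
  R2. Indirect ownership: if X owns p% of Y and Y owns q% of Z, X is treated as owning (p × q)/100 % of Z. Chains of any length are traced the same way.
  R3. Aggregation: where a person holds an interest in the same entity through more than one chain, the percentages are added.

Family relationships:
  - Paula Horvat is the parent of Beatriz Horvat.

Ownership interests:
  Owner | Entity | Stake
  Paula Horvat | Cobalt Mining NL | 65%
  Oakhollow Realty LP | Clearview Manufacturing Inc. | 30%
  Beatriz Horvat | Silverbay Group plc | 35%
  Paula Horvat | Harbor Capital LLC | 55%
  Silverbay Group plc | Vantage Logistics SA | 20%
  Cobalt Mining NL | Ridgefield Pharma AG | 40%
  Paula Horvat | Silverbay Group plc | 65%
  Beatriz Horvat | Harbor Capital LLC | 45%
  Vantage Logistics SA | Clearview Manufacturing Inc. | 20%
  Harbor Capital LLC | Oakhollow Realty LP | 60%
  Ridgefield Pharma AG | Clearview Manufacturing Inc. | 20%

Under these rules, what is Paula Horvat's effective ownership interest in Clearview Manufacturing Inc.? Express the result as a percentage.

27.2%

By parent–child attribution (R1), Paula Horvat is treated as also owning Beatriz Horvat's interest in Harbor Capital LLC, giving 55% + 45% = 100%.
By parent–child attribution (R1), Paula Horvat is treated as also owning Beatriz Horvat's interest in Silverbay Group plc, giving 65% + 35% = 100%.
Chain via Harbor Capital LLC → Oakhollow Realty LP (R2): 100% × 60% × 30% = 18% of Clearview Manufacturing Inc.
Chain via Silverbay Group plc → Vantage Logistics SA (R2): 100% × 20% × 20% = 4% of Clearview Manufacturing Inc.
Chain via Cobalt Mining NL → Ridgefield Pharma AG (R2): 65% × 40% × 20% = 5.2% of Clearview Manufacturing Inc.
Aggregating (R3): 18% + 4% + 5.2% = 27.2%.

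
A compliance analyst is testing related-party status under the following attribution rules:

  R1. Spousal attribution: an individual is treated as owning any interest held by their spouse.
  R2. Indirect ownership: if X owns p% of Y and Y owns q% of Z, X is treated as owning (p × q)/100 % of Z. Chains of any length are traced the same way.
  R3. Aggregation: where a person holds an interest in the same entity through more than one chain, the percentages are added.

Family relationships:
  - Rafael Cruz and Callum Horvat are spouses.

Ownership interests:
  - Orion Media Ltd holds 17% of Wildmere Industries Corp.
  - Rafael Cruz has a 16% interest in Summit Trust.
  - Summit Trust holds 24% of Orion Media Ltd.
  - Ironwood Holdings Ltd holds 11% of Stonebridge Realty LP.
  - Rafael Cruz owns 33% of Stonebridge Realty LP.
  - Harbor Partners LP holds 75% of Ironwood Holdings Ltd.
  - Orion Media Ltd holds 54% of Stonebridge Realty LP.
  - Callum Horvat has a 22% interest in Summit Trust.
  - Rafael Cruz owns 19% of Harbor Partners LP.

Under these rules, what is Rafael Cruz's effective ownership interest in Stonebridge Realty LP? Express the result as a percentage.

By spousal attribution (R1), Rafael Cruz is treated as also owning Callum Horvat's interest in Summit Trust, giving 16% + 22% = 38%.
Chain via Summit Trust → Orion Media Ltd (R2): 38% × 24% × 54% = 4.9248% of Stonebridge Realty LP.
Chain via Harbor Partners LP → Ironwood Holdings Ltd (R2): 19% × 75% × 11% = 1.5675% of Stonebridge Realty LP.
Direct interest in Stonebridge Realty LP: 33%.
Aggregating (R3): 4.9248% + 1.5675% + 33% = 39.4923%.

39.4923%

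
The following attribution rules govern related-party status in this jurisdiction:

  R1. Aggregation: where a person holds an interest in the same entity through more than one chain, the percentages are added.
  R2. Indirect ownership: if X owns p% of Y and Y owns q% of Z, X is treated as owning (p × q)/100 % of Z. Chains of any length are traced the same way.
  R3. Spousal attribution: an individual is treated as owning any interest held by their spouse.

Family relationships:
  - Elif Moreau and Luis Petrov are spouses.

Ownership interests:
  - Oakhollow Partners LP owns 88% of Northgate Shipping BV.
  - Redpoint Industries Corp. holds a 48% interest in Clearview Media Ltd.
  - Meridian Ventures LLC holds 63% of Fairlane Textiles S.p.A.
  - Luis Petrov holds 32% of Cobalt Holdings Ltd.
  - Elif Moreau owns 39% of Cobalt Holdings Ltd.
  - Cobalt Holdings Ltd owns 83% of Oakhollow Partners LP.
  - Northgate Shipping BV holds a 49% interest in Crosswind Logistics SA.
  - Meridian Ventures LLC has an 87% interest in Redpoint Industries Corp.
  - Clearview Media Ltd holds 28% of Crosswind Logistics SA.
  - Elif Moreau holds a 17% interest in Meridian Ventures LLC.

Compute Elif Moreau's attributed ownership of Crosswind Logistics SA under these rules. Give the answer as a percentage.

27.398392%

By spousal attribution (R3), Elif Moreau is treated as also owning Luis Petrov's interest in Cobalt Holdings Ltd, giving 39% + 32% = 71%.
Chain via Meridian Ventures LLC → Redpoint Industries Corp. → Clearview Media Ltd (R2): 17% × 87% × 48% × 28% = 1.987776% of Crosswind Logistics SA.
Chain via Cobalt Holdings Ltd → Oakhollow Partners LP → Northgate Shipping BV (R2): 71% × 83% × 88% × 49% = 25.410616% of Crosswind Logistics SA.
Aggregating (R1): 1.987776% + 25.410616% = 27.398392%.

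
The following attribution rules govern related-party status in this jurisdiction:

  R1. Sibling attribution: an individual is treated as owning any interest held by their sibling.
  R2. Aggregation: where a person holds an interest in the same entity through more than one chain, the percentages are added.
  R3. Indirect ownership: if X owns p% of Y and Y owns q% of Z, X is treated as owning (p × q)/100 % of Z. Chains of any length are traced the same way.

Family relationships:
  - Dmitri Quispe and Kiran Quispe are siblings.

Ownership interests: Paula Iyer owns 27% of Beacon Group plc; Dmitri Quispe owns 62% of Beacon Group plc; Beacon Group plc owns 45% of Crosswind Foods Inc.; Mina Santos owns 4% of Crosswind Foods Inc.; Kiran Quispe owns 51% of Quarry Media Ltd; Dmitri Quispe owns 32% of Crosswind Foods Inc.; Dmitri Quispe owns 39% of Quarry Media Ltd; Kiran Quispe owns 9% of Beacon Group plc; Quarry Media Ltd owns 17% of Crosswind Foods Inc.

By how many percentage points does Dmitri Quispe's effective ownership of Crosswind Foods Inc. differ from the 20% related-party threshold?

By sibling attribution (R1), Dmitri Quispe is treated as also owning Kiran Quispe's interest in Quarry Media Ltd, giving 39% + 51% = 90%.
By sibling attribution (R1), Dmitri Quispe is treated as also owning Kiran Quispe's interest in Beacon Group plc, giving 62% + 9% = 71%.
Chain via Quarry Media Ltd (R3): 90% × 17% = 15.3% of Crosswind Foods Inc.
Chain via Beacon Group plc (R3): 71% × 45% = 31.95% of Crosswind Foods Inc.
Direct interest in Crosswind Foods Inc: 32%.
Aggregating (R2): 15.3% + 31.95% + 32% = 79.25%.
79.25% exceeds the 20% threshold by 59.25 percentage points.

59.25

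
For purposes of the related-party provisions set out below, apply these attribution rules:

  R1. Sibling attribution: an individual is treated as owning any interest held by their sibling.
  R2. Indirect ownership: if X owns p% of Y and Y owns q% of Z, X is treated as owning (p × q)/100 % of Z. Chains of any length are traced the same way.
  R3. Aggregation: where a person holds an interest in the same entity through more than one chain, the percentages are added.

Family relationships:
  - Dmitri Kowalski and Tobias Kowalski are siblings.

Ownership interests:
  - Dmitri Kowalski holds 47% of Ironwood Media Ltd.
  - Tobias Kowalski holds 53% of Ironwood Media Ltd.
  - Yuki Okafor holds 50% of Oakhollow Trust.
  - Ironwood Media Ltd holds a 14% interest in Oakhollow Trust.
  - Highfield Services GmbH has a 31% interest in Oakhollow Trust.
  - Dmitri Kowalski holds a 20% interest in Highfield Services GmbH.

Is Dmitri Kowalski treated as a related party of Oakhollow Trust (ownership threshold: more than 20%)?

By sibling attribution (R1), Dmitri Kowalski is treated as also owning Tobias Kowalski's interest in Ironwood Media Ltd, giving 47% + 53% = 100%.
Chain via Ironwood Media Ltd (R2): 100% × 14% = 14% of Oakhollow Trust.
Chain via Highfield Services GmbH (R2): 20% × 31% = 6.2% of Oakhollow Trust.
Aggregating (R3): 14% + 6.2% = 20.2%.
20.2% exceeds the 20% threshold, so Dmitri is a related party to Oakhollow Trust.

Yes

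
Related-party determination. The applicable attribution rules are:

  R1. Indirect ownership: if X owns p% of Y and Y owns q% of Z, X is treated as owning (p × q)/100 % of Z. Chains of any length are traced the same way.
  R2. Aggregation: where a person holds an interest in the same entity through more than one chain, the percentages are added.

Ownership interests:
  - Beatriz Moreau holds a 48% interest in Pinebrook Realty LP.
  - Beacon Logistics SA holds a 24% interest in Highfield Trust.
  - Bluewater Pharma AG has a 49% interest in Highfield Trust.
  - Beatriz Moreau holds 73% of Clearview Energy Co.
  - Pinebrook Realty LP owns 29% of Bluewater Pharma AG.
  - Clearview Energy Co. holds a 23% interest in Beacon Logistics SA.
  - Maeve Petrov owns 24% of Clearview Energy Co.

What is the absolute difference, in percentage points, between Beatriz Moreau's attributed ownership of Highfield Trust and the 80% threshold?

69.1496

Chain via Clearview Energy Co. → Beacon Logistics SA (R1): 73% × 23% × 24% = 4.0296% of Highfield Trust.
Chain via Pinebrook Realty LP → Bluewater Pharma AG (R1): 48% × 29% × 49% = 6.8208% of Highfield Trust.
Aggregating (R2): 4.0296% + 6.8208% = 10.8504%.
10.8504% falls short of the 80% threshold by 69.1496 percentage points.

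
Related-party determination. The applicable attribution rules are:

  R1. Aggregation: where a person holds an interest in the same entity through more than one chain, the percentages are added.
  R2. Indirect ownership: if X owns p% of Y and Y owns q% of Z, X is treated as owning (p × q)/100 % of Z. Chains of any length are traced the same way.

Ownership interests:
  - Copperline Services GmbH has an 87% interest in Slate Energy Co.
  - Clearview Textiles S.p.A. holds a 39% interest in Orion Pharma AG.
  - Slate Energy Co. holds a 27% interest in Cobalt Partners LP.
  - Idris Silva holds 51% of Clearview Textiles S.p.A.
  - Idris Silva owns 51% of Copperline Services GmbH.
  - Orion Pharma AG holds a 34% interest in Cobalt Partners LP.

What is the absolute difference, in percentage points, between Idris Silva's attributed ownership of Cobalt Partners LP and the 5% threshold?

13.7425

Chain via Clearview Textiles S.p.A. → Orion Pharma AG (R2): 51% × 39% × 34% = 6.7626% of Cobalt Partners LP.
Chain via Copperline Services GmbH → Slate Energy Co. (R2): 51% × 87% × 27% = 11.9799% of Cobalt Partners LP.
Aggregating (R1): 6.7626% + 11.9799% = 18.7425%.
18.7425% exceeds the 5% threshold by 13.7425 percentage points.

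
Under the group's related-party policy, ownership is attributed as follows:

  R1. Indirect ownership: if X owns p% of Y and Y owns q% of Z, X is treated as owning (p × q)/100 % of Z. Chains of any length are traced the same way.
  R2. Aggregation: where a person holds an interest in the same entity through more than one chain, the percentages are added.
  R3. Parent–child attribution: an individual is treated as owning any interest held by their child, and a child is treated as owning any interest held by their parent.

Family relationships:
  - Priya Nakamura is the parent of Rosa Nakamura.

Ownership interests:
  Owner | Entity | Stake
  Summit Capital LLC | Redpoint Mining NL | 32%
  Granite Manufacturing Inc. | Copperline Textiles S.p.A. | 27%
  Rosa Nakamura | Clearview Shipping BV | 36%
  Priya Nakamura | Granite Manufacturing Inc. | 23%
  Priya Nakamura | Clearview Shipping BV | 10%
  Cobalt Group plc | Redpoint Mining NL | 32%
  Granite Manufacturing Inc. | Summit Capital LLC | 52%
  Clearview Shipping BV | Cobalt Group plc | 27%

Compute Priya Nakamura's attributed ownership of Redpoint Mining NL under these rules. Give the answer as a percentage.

By parent–child attribution (R3), Priya Nakamura is treated as also owning Rosa Nakamura's interest in Clearview Shipping BV, giving 10% + 36% = 46%.
Chain via Clearview Shipping BV → Cobalt Group plc (R1): 46% × 27% × 32% = 3.9744% of Redpoint Mining NL.
Chain via Granite Manufacturing Inc. → Summit Capital LLC (R1): 23% × 52% × 32% = 3.8272% of Redpoint Mining NL.
Aggregating (R2): 3.9744% + 3.8272% = 7.8016%.

7.8016%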